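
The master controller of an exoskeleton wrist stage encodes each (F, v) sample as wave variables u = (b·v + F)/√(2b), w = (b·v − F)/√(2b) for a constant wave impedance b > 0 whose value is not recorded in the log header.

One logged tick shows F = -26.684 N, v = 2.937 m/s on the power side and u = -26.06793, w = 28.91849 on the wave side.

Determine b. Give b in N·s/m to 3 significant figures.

u + w = 2.8506;  u + w = √(2b)·v, so √(2b) = 2.8506/2.937 = 0.9706.
b = (√(2b))²/2 = 0.9420/2 = 0.4710.
(Check via u − w = 2F/√(2b): u − w = -54.9864, 2F/√(2b) = -54.9863.)

b = 0.471 N·s/m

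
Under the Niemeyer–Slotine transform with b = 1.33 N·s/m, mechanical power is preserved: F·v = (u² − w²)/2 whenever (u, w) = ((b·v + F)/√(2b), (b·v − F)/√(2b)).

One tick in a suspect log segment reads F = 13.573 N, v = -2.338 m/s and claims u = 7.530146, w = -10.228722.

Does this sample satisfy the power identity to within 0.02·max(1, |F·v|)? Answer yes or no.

no

F·v = 13.573×(-2.338) = -31.733674 W.
(u² − w²)/2 = (56.703099 − 104.626754)/2 = -23.961827 W.
|Δ| = 7.771847;  2% of max(1, |F·v|) = 0.634673.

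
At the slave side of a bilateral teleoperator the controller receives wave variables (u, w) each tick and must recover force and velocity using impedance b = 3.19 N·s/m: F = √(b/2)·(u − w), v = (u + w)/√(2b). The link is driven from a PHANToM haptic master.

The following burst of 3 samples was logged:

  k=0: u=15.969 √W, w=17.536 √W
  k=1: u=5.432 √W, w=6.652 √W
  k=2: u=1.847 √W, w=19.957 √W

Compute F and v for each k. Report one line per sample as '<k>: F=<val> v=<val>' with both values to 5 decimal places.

0: F=-1.97902 v=13.26476
1: F=-1.54078 v=4.78410
2: F=-22.87172 v=8.63229

k=0: u−w=-1.56700, u+w=33.50500; √(b/2)=1.26293, √(2b)=2.52587; F=1.26293×(-1.567)=-1.97902, v=33.50500/2.52587=13.26476
k=1: u−w=-1.22000, u+w=12.08400; √(b/2)=1.26293, √(2b)=2.52587; F=1.26293×(-1.22)=-1.54078, v=12.08400/2.52587=4.78410
k=2: u−w=-18.11000, u+w=21.80400; √(b/2)=1.26293, √(2b)=2.52587; F=1.26293×(-18.11)=-22.87172, v=21.80400/2.52587=8.63229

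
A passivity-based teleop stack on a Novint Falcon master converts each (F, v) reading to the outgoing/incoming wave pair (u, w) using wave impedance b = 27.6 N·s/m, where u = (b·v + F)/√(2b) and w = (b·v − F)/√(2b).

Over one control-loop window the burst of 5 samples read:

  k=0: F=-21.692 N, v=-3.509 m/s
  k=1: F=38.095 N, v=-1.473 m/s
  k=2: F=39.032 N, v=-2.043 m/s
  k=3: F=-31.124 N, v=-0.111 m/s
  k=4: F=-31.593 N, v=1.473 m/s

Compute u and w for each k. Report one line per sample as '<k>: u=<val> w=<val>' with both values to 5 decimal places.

0: u=-15.95500 w=-10.11571
1: u=-0.34454 w=-10.59937
2: u=-2.33588 w=-12.84294
3: u=-4.60150 w=3.77680
4: u=1.21968 w=9.72423

k=0: b·v=27.6×(-3.509)=-96.84840; √(2b)=7.42967; u=(-96.84840+(-21.692))/7.42967=-15.95500, w=(-96.84840−(-21.692))/7.42967=-10.11571
k=1: b·v=27.6×(-1.473)=-40.65480; √(2b)=7.42967; u=(-40.65480+38.095)/7.42967=-0.34454, w=(-40.65480−38.095)/7.42967=-10.59937
k=2: b·v=27.6×(-2.043)=-56.38680; √(2b)=7.42967; u=(-56.38680+39.032)/7.42967=-2.33588, w=(-56.38680−39.032)/7.42967=-12.84294
k=3: b·v=27.6×(-0.111)=-3.06360; √(2b)=7.42967; u=(-3.06360+(-31.124))/7.42967=-4.60150, w=(-3.06360−(-31.124))/7.42967=3.77680
k=4: b·v=27.6×1.473=40.65480; √(2b)=7.42967; u=(40.65480+(-31.593))/7.42967=1.21968, w=(40.65480−(-31.593))/7.42967=9.72423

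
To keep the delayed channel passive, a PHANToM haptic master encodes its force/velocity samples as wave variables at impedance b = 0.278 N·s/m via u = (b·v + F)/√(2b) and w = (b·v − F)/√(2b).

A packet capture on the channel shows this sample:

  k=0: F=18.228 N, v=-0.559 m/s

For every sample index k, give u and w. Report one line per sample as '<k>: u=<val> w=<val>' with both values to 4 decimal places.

0: u=24.2372 w=-24.6541

k=0: b·v=0.278×(-0.559)=-0.1554; √(2b)=0.7457; u=(-0.1554+18.228)/0.7457=24.2372, w=(-0.1554−18.228)/0.7457=-24.6541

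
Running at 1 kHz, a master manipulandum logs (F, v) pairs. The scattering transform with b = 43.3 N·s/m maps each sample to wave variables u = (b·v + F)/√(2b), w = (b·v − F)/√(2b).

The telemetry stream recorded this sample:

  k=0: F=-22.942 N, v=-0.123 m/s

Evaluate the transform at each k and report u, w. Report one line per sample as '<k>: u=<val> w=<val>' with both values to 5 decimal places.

k=0: b·v=43.3×(-0.123)=-5.32590; √(2b)=9.30591; u=(-5.32590+(-22.942))/9.30591=-3.03763, w=(-5.32590−(-22.942))/9.30591=1.89300

0: u=-3.03763 w=1.89300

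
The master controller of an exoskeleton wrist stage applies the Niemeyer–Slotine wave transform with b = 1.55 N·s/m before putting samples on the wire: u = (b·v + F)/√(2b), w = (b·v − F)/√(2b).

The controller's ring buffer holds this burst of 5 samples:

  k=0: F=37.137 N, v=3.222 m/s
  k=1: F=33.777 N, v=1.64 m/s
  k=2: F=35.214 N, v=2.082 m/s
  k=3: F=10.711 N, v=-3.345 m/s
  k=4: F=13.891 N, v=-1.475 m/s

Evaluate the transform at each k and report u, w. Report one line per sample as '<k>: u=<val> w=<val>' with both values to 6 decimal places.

k=0: b·v=1.55×3.222=4.994100; √(2b)=1.760682; u=(4.994100+37.137)/1.760682=23.928857, w=(4.994100−37.137)/1.760682=-18.255940
k=1: b·v=1.55×1.64=2.542000; √(2b)=1.760682; u=(2.542000+33.777)/1.760682=20.627806, w=(2.542000−33.777)/1.760682=-17.740288
k=2: b·v=1.55×2.082=3.227100; √(2b)=1.760682; u=(3.227100+35.214)/1.760682=21.833078, w=(3.227100−35.214)/1.760682=-18.167338
k=3: b·v=1.55×(-3.345)=-5.184750; √(2b)=1.760682; u=(-5.184750+10.711)/1.760682=3.138699, w=(-5.184750−10.711)/1.760682=-9.028179
k=4: b·v=1.55×(-1.475)=-2.286250; √(2b)=1.760682; u=(-2.286250+13.891)/1.760682=6.591055, w=(-2.286250−13.891)/1.760682=-9.188061

0: u=23.928857 w=-18.255940
1: u=20.627806 w=-17.740288
2: u=21.833078 w=-18.167338
3: u=3.138699 w=-9.028179
4: u=6.591055 w=-9.188061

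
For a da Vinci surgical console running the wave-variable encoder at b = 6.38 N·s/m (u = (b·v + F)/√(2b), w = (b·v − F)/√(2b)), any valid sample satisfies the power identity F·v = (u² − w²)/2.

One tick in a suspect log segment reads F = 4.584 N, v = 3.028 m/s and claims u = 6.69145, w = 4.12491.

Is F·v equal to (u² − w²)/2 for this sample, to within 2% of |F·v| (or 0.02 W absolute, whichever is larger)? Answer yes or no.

yes

F·v = 4.584×3.028 = 13.8804 W.
(u² − w²)/2 = (44.7755 − 17.0149)/2 = 13.8803 W.
|Δ| = 0.0000;  2% of max(1, |F·v|) = 0.2776.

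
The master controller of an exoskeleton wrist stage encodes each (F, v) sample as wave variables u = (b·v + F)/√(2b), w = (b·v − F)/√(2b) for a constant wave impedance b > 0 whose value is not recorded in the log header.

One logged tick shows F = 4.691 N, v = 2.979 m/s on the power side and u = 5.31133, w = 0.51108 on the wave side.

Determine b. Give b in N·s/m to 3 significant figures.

b = 1.91 N·s/m

u + w = 5.8224;  u + w = √(2b)·v, so √(2b) = 5.8224/2.979 = 1.9545.
b = (√(2b))²/2 = 3.8200/2 = 1.9100.
(Check via u − w = 2F/√(2b): u − w = 4.8003, 2F/√(2b) = 4.8002.)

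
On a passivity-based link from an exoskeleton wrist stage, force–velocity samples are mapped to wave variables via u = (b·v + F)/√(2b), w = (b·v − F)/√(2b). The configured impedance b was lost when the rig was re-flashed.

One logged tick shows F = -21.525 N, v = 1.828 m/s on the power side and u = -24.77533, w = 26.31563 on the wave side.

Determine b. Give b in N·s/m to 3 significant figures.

u + w = 1.5403;  u + w = √(2b)·v, so √(2b) = 1.5403/1.828 = 0.8426.
b = (√(2b))²/2 = 0.7100/2 = 0.3550.
(Check via u − w = 2F/√(2b): u − w = -51.0910, 2F/√(2b) = -51.0910.)

b = 0.355 N·s/m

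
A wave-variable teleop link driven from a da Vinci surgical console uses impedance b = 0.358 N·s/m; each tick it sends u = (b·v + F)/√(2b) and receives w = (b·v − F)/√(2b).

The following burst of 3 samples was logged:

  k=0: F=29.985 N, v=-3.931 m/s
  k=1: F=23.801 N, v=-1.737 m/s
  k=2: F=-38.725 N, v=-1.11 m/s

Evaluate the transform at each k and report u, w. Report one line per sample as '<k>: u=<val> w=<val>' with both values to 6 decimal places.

k=0: b·v=0.358×(-3.931)=-1.407298; √(2b)=0.846168; u=(-1.407298+29.985)/0.846168=33.773090, w=(-1.407298−29.985)/0.846168=-37.099375
k=1: b·v=0.358×(-1.737)=-0.621846; √(2b)=0.846168; u=(-0.621846+23.801)/0.846168=27.393093, w=(-0.621846−23.801)/0.846168=-28.862886
k=2: b·v=0.358×(-1.11)=-0.397380; √(2b)=0.846168; u=(-0.397380+(-38.725))/0.846168=-46.234776, w=(-0.397380−(-38.725))/0.846168=45.295530

0: u=33.773090 w=-37.099375
1: u=27.393093 w=-28.862886
2: u=-46.234776 w=45.295530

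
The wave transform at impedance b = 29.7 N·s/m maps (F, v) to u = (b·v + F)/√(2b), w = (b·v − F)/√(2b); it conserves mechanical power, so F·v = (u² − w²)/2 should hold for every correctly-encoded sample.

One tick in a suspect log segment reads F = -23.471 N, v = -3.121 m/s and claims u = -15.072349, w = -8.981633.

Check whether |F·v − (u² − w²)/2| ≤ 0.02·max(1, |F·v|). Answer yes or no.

F·v = (-23.471)×(-3.121) = 73.252991 W.
(u² − w²)/2 = (227.175704 − 80.669731)/2 = 73.252987 W.
|Δ| = 0.000004;  2% of max(1, |F·v|) = 1.465060.

yes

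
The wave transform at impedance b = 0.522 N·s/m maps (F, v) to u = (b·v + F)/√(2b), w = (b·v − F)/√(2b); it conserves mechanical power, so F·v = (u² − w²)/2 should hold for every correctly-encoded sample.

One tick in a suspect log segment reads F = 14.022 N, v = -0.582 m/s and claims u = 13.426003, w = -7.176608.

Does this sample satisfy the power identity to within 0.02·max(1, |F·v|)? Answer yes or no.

no

F·v = 14.022×(-0.582) = -8.160804 W.
(u² − w²)/2 = (180.257557 − 51.503702)/2 = 64.376927 W.
|Δ| = 72.537731;  2% of max(1, |F·v|) = 0.163216.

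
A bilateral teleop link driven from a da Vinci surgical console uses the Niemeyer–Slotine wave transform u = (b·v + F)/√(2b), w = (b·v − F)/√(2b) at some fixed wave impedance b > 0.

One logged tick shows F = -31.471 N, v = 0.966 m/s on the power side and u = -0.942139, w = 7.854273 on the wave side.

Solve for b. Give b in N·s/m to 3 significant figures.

u + w = 6.912134;  u + w = √(2b)·v, so √(2b) = 6.912134/0.966 = 7.155418.
b = (√(2b))²/2 = 51.200010/2 = 25.600005.
(Check via u − w = 2F/√(2b): u − w = -8.796412, 2F/√(2b) = -8.796411.)

b = 25.6 N·s/m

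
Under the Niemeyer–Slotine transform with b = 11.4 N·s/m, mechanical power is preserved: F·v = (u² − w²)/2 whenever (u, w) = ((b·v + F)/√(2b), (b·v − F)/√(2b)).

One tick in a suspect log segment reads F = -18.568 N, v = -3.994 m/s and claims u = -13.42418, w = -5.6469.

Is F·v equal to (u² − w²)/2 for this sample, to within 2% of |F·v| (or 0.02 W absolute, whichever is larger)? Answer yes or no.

F·v = (-18.568)×(-3.994) = 74.16059 W.
(u² − w²)/2 = (180.20861 − 31.88748)/2 = 74.16056 W.
|Δ| = 0.00003;  2% of max(1, |F·v|) = 1.48321.

yes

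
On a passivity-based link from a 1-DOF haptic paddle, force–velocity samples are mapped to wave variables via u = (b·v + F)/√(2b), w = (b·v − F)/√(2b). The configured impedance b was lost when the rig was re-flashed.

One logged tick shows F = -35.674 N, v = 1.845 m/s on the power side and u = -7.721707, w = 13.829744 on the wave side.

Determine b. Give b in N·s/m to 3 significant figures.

u + w = 6.108037;  u + w = √(2b)·v, so √(2b) = 6.108037/1.845 = 3.310589.
b = (√(2b))²/2 = 10.960001/2 = 5.480000.
(Check via u − w = 2F/√(2b): u − w = -21.551451, 2F/√(2b) = -21.551451.)

b = 5.48 N·s/m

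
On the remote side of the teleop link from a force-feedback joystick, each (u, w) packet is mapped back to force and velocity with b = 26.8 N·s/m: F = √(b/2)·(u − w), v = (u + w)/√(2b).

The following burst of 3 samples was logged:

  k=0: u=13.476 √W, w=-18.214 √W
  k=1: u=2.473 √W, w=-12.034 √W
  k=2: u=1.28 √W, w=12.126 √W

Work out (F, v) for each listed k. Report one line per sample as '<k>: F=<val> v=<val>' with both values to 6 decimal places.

0: F=116.004447 v=-0.647161
1: F=53.104339 v=-1.305933
2: F=-39.702879 v=1.831120

k=0: u−w=31.690000, u+w=-4.738000; √(b/2)=3.660601, √(2b)=7.321202; F=3.660601×31.69=116.004447, v=-4.738000/7.321202=-0.647161
k=1: u−w=14.507000, u+w=-9.561000; √(b/2)=3.660601, √(2b)=7.321202; F=3.660601×14.507=53.104339, v=-9.561000/7.321202=-1.305933
k=2: u−w=-10.846000, u+w=13.406000; √(b/2)=3.660601, √(2b)=7.321202; F=3.660601×(-10.846)=-39.702879, v=13.406000/7.321202=1.831120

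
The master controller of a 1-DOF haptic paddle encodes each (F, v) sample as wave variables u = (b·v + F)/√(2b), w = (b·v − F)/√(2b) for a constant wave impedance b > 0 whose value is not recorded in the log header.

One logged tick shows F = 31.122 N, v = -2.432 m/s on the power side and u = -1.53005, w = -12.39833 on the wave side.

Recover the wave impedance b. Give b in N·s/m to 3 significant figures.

u + w = -13.92838;  u + w = √(2b)·v, so √(2b) = -13.92838/(-2.432) = 5.72713.
b = (√(2b))²/2 = 32.80002/2 = 16.40001.
(Check via u − w = 2F/√(2b): u − w = 10.86828, 2F/√(2b) = 10.86827.)

b = 16.4 N·s/m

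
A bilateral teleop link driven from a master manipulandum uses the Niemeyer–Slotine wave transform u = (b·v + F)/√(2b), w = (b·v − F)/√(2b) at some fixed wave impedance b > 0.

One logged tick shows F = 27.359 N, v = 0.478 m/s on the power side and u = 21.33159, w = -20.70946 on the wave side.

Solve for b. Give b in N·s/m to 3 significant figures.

u + w = 0.62213;  u + w = √(2b)·v, so √(2b) = 0.62213/0.478 = 1.30153.
b = (√(2b))²/2 = 1.69397/2 = 0.84699.
(Check via u − w = 2F/√(2b): u − w = 42.04105, 2F/√(2b) = 42.04138.)

b = 0.847 N·s/m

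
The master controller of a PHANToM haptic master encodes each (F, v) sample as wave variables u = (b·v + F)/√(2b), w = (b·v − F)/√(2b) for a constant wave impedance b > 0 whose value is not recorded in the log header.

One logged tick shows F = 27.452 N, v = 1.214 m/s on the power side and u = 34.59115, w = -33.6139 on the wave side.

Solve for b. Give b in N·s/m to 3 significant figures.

b = 0.324 N·s/m

u + w = 0.9772;  u + w = √(2b)·v, so √(2b) = 0.9772/1.214 = 0.8050.
b = (√(2b))²/2 = 0.6480/2 = 0.3240.
(Check via u − w = 2F/√(2b): u − w = 68.2050, 2F/√(2b) = 68.2051.)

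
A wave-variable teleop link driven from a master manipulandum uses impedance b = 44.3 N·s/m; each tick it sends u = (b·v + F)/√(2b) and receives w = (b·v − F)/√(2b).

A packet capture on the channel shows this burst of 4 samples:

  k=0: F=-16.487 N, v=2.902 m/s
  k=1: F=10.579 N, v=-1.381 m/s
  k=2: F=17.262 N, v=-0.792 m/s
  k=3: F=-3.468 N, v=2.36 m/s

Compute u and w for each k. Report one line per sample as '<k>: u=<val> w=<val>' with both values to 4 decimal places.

k=0: b·v=44.3×2.902=128.5586; √(2b)=9.4128; u=(128.5586+(-16.487))/9.4128=11.9064, w=(128.5586−(-16.487))/9.4128=15.4095
k=1: b·v=44.3×(-1.381)=-61.1783; √(2b)=9.4128; u=(-61.1783+10.579)/9.4128=-5.3756, w=(-61.1783−10.579)/9.4128=-7.6234
k=2: b·v=44.3×(-0.792)=-35.0856; √(2b)=9.4128; u=(-35.0856+17.262)/9.4128=-1.8936, w=(-35.0856−17.262)/9.4128=-5.5613
k=3: b·v=44.3×2.36=104.5480; √(2b)=9.4128; u=(104.5480+(-3.468))/9.4128=10.7386, w=(104.5480−(-3.468))/9.4128=11.4755

0: u=11.9064 w=15.4095
1: u=-5.3756 w=-7.6234
2: u=-1.8936 w=-5.5613
3: u=10.7386 w=11.4755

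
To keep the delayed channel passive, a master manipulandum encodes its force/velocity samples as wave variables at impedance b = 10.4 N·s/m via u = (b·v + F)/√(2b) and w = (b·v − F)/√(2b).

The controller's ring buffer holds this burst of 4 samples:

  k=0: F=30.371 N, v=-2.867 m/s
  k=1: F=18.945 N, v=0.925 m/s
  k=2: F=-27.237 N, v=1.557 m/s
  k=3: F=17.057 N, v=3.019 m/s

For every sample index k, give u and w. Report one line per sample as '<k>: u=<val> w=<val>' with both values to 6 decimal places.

k=0: b·v=10.4×(-2.867)=-29.816800; √(2b)=4.560702; u=(-29.816800+30.371)/4.560702=0.121516, w=(-29.816800−30.371)/4.560702=-13.197048
k=1: b·v=10.4×0.925=9.620000; √(2b)=4.560702; u=(9.620000+18.945)/4.560702=6.263291, w=(9.620000−18.945)/4.560702=-2.044642
k=2: b·v=10.4×1.557=16.192800; √(2b)=4.560702; u=(16.192800+(-27.237))/4.560702=-2.421601, w=(16.192800−(-27.237))/4.560702=9.522614
k=3: b·v=10.4×3.019=31.397600; √(2b)=4.560702; u=(31.397600+17.057)/4.560702=10.624374, w=(31.397600−17.057)/4.560702=3.144385

0: u=0.121516 w=-13.197048
1: u=6.263291 w=-2.044642
2: u=-2.421601 w=9.522614
3: u=10.624374 w=3.144385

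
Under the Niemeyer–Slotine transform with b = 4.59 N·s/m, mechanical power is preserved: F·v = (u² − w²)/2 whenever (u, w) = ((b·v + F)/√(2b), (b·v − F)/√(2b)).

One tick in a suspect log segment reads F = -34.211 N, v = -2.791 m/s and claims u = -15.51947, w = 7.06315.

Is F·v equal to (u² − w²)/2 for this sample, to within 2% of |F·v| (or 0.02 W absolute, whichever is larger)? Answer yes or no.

yes

F·v = (-34.211)×(-2.791) = 95.4829 W.
(u² − w²)/2 = (240.8539 − 49.8881)/2 = 95.4829 W.
|Δ| = 0.0000;  2% of max(1, |F·v|) = 1.9097.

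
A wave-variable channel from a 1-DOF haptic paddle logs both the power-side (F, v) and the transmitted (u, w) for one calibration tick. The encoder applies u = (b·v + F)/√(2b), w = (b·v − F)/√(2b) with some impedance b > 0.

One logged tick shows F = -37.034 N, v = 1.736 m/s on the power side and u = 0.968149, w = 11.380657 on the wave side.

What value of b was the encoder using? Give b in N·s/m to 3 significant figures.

b = 25.3 N·s/m

u + w = 12.348806;  u + w = √(2b)·v, so √(2b) = 12.348806/1.736 = 7.113368.
b = (√(2b))²/2 = 50.599997/2 = 25.299999.
(Check via u − w = 2F/√(2b): u − w = -10.412508, 2F/√(2b) = -10.412509.)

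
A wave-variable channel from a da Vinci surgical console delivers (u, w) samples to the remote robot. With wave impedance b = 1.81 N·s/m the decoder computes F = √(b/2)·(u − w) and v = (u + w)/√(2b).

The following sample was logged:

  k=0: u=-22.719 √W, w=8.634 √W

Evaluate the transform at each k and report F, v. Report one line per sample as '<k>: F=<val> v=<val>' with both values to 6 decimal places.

0: F=-29.826575 v=-7.402912

k=0: u−w=-31.353000, u+w=-14.085000; √(b/2)=0.951315, √(2b)=1.902630; F=0.951315×(-31.353)=-29.826575, v=-14.085000/1.902630=-7.402912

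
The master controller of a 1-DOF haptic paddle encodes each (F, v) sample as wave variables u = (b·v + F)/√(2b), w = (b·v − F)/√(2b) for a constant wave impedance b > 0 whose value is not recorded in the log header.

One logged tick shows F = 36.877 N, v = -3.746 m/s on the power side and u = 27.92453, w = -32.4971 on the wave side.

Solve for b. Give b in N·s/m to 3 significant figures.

u + w = -4.57257;  u + w = √(2b)·v, so √(2b) = -4.57257/(-3.746) = 1.22065.
b = (√(2b))²/2 = 1.49000/2 = 0.74500.
(Check via u − w = 2F/√(2b): u − w = 60.42163, 2F/√(2b) = 60.42171.)

b = 0.745 N·s/m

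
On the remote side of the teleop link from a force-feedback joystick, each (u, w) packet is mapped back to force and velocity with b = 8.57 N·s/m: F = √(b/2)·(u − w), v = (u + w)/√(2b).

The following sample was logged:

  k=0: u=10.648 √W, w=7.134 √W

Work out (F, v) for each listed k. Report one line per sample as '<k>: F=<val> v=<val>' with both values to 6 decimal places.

0: F=7.274065 v=4.295119

k=0: u−w=3.514000, u+w=17.782000; √(b/2)=2.070024, √(2b)=4.140048; F=2.070024×3.514=7.274065, v=17.782000/4.140048=4.295119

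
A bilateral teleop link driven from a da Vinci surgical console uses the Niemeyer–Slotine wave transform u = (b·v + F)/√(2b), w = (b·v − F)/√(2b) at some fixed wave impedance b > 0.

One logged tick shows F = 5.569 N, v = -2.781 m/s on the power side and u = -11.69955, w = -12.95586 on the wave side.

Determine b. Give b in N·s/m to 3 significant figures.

u + w = -24.65541;  u + w = √(2b)·v, so √(2b) = -24.65541/(-2.781) = 8.86566.
b = (√(2b))²/2 = 78.59999/2 = 39.29999.
(Check via u − w = 2F/√(2b): u − w = 1.25631, 2F/√(2b) = 1.25631.)

b = 39.3 N·s/m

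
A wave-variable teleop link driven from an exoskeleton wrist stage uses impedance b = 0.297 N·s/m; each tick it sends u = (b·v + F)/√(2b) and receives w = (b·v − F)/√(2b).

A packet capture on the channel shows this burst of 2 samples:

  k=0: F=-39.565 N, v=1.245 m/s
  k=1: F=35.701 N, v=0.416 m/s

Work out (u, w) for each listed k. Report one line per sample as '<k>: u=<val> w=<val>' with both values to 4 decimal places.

0: u=-50.8557 w=51.8153
1: u=46.4823 w=-46.1617

k=0: b·v=0.297×1.245=0.3698; √(2b)=0.7707; u=(0.3698+(-39.565))/0.7707=-50.8557, w=(0.3698−(-39.565))/0.7707=51.8153
k=1: b·v=0.297×0.416=0.1236; √(2b)=0.7707; u=(0.1236+35.701)/0.7707=46.4823, w=(0.1236−35.701)/0.7707=-46.1617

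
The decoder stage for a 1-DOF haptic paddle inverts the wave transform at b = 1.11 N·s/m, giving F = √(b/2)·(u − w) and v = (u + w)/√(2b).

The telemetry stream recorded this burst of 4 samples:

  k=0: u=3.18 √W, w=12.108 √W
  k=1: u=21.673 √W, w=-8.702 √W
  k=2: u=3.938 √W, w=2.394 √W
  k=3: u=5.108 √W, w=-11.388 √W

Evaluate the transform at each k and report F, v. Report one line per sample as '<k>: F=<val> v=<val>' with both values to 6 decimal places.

k=0: u−w=-8.928000, u+w=15.288000; √(b/2)=0.744983, √(2b)=1.489966; F=0.744983×(-8.928)=-6.651210, v=15.288000/1.489966=10.260634
k=1: u−w=30.375000, u+w=12.971000; √(b/2)=0.744983, √(2b)=1.489966; F=0.744983×30.375=22.628865, v=12.971000/1.489966=8.705565
k=2: u−w=1.544000, u+w=6.332000; √(b/2)=0.744983, √(2b)=1.489966; F=0.744983×1.544=1.150254, v=6.332000/1.489966=4.249760
k=3: u−w=16.496000, u+w=-6.280000; √(b/2)=0.744983, √(2b)=1.489966; F=0.744983×16.496=12.289243, v=-6.280000/1.489966=-4.214860

0: F=-6.651210 v=10.260634
1: F=22.628865 v=8.705565
2: F=1.150254 v=4.249760
3: F=12.289243 v=-4.214860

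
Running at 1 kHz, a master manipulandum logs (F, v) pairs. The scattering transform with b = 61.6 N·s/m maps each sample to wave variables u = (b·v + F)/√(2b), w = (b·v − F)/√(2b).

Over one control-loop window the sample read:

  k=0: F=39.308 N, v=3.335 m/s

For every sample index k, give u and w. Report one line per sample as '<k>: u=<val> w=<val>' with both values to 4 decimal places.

k=0: b·v=61.6×3.335=205.4360; √(2b)=11.0995; u=(205.4360+39.308)/11.0995=22.0499, w=(205.4360−39.308)/11.0995=14.9671

0: u=22.0499 w=14.9671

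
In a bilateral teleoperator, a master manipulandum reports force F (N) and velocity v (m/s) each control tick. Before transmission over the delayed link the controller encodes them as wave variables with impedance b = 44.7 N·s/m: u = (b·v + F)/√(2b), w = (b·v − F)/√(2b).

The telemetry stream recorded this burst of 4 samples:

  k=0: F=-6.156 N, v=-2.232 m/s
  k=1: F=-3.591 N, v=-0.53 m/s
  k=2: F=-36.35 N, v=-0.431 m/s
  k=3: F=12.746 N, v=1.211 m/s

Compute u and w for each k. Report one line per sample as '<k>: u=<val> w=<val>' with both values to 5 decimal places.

0: u=-11.20303 w=-9.90088
1: u=-2.88541 w=-2.12582
2: u=-5.88205 w=1.80688
3: u=7.07315 w=4.37705

k=0: b·v=44.7×(-2.232)=-99.77040; √(2b)=9.45516; u=(-99.77040+(-6.156))/9.45516=-11.20303, w=(-99.77040−(-6.156))/9.45516=-9.90088
k=1: b·v=44.7×(-0.53)=-23.69100; √(2b)=9.45516; u=(-23.69100+(-3.591))/9.45516=-2.88541, w=(-23.69100−(-3.591))/9.45516=-2.12582
k=2: b·v=44.7×(-0.431)=-19.26570; √(2b)=9.45516; u=(-19.26570+(-36.35))/9.45516=-5.88205, w=(-19.26570−(-36.35))/9.45516=1.80688
k=3: b·v=44.7×1.211=54.13170; √(2b)=9.45516; u=(54.13170+12.746)/9.45516=7.07315, w=(54.13170−12.746)/9.45516=4.37705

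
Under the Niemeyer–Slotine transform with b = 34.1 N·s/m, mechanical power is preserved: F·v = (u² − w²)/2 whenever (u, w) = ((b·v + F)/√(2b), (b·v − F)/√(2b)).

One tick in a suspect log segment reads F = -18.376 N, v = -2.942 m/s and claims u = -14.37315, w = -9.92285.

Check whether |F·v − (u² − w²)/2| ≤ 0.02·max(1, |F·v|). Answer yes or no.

yes

F·v = (-18.376)×(-2.942) = 54.0622 W.
(u² − w²)/2 = (206.5874 − 98.4630)/2 = 54.0622 W.
|Δ| = 0.0001;  2% of max(1, |F·v|) = 1.0812.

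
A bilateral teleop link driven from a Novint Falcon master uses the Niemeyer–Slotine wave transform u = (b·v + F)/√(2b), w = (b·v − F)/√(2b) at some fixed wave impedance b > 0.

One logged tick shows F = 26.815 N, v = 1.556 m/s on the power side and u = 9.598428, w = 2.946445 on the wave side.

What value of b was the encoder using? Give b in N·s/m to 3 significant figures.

u + w = 12.544873;  u + w = √(2b)·v, so √(2b) = 12.544873/1.556 = 8.062258.
b = (√(2b))²/2 = 64.999999/2 = 32.500000.
(Check via u − w = 2F/√(2b): u − w = 6.651983, 2F/√(2b) = 6.651983.)

b = 32.5 N·s/m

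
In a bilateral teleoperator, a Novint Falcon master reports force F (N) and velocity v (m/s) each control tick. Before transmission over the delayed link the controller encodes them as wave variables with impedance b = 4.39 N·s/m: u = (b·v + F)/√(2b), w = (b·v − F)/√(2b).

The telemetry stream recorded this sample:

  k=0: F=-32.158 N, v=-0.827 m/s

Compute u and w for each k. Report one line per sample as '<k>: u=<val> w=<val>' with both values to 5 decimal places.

0: u=-12.07804 w=9.62755

k=0: b·v=4.39×(-0.827)=-3.63053; √(2b)=2.96311; u=(-3.63053+(-32.158))/2.96311=-12.07804, w=(-3.63053−(-32.158))/2.96311=9.62755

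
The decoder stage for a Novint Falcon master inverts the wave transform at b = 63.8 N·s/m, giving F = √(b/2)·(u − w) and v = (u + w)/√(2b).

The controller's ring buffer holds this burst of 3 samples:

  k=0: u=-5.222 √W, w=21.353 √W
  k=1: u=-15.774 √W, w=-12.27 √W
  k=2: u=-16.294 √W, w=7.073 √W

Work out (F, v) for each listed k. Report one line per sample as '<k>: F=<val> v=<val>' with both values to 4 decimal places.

k=0: u−w=-26.5750, u+w=16.1310; √(b/2)=5.6480, √(2b)=11.2960; F=5.6480×(-26.575)=-150.0958, v=16.1310/11.2960=1.4280
k=1: u−w=-3.5040, u+w=-28.0440; √(b/2)=5.6480, √(2b)=11.2960; F=5.6480×(-3.504)=-19.7906, v=-28.0440/11.2960=-2.4826
k=2: u−w=-23.3670, u+w=-9.2210; √(b/2)=5.6480, √(2b)=11.2960; F=5.6480×(-23.367)=-131.9770, v=-9.2210/11.2960=-0.8163

0: F=-150.0958 v=1.4280
1: F=-19.7906 v=-2.4826
2: F=-131.9770 v=-0.8163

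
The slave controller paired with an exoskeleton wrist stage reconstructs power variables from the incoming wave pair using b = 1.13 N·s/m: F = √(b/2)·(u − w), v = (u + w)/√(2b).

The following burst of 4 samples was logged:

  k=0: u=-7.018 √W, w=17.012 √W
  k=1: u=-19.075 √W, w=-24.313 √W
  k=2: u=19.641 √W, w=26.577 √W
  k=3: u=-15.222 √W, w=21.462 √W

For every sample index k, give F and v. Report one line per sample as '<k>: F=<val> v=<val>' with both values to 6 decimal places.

0: F=-18.062506 v=6.647910
1: F=3.937220 v=-28.861268
2: F=-5.213547 v=30.743756
3: F=-27.574072 v=4.150786

k=0: u−w=-24.030000, u+w=9.994000; √(b/2)=0.751665, √(2b)=1.503330; F=0.751665×(-24.03)=-18.062506, v=9.994000/1.503330=6.647910
k=1: u−w=5.238000, u+w=-43.388000; √(b/2)=0.751665, √(2b)=1.503330; F=0.751665×5.238=3.937220, v=-43.388000/1.503330=-28.861268
k=2: u−w=-6.936000, u+w=46.218000; √(b/2)=0.751665, √(2b)=1.503330; F=0.751665×(-6.936)=-5.213547, v=46.218000/1.503330=30.743756
k=3: u−w=-36.684000, u+w=6.240000; √(b/2)=0.751665, √(2b)=1.503330; F=0.751665×(-36.684)=-27.574072, v=6.240000/1.503330=4.150786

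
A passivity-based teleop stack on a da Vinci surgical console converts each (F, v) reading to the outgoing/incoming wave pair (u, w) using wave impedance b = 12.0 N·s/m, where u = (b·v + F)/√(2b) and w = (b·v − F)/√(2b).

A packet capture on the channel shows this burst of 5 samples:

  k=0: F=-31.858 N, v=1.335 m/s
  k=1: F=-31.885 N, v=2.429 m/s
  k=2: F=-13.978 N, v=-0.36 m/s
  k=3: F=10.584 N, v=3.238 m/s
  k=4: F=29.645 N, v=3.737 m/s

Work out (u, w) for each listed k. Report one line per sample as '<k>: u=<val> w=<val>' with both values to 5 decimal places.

k=0: b·v=12.0×1.335=16.02000; √(2b)=4.89898; u=(16.02000+(-31.858))/4.89898=-3.23292, w=(16.02000−(-31.858))/4.89898=9.77306
k=1: b·v=12.0×2.429=29.14800; √(2b)=4.89898; u=(29.14800+(-31.885))/4.89898=-0.55869, w=(29.14800−(-31.885))/4.89898=12.45831
k=2: b·v=12.0×(-0.36)=-4.32000; √(2b)=4.89898; u=(-4.32000+(-13.978))/4.89898=-3.73506, w=(-4.32000−(-13.978))/4.89898=1.97143
k=3: b·v=12.0×3.238=38.85600; √(2b)=4.89898; u=(38.85600+10.584)/4.89898=10.09190, w=(38.85600−10.584)/4.89898=5.77100
k=4: b·v=12.0×3.737=44.84400; √(2b)=4.89898; u=(44.84400+29.645)/4.89898=15.20500, w=(44.84400−29.645)/4.89898=3.10248

0: u=-3.23292 w=9.77306
1: u=-0.55869 w=12.45831
2: u=-3.73506 w=1.97143
3: u=10.09190 w=5.77100
4: u=15.20500 w=3.10248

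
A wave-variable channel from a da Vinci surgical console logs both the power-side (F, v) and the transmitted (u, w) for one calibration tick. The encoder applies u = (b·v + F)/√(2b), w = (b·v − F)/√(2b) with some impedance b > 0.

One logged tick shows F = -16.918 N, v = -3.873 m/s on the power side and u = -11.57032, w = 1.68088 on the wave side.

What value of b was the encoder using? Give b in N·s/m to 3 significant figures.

u + w = -9.88944;  u + w = √(2b)·v, so √(2b) = -9.88944/(-3.873) = 2.55343.
b = (√(2b))²/2 = 6.52001/2 = 3.26001.
(Check via u − w = 2F/√(2b): u − w = -13.25120, 2F/√(2b) = -13.25119.)

b = 3.26 N·s/m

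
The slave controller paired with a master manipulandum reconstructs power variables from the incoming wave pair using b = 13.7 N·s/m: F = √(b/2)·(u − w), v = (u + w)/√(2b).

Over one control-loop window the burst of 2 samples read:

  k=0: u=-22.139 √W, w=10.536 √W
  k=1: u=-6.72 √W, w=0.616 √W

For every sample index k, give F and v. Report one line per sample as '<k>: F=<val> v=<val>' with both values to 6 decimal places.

k=0: u−w=-32.675000, u+w=-11.603000; √(b/2)=2.617250, √(2b)=5.234501; F=2.617250×(-32.675)=-85.518659, v=-11.603000/5.234501=-2.216639
k=1: u−w=-7.336000, u+w=-6.104000; √(b/2)=2.617250, √(2b)=5.234501; F=2.617250×(-7.336)=-19.200149, v=-6.104000/5.234501=-1.166109

0: F=-85.518659 v=-2.216639
1: F=-19.200149 v=-1.166109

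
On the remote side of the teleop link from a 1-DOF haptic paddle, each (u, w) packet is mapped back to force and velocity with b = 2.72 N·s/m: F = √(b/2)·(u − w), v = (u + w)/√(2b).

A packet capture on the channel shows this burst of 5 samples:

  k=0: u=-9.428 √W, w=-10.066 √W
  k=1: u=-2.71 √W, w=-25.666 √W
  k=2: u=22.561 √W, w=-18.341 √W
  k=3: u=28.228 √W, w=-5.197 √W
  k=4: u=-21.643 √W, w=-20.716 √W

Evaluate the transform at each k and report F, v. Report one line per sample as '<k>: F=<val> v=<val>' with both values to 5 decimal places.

0: F=0.74403 v=-8.35798
1: F=26.77107 v=-12.16611
2: F=47.69952 v=1.80931
3: F=38.97991 v=9.87446
4: F=-1.08106 v=-18.16127

k=0: u−w=0.63800, u+w=-19.49400; √(b/2)=1.16619, √(2b)=2.33238; F=1.16619×0.638=0.74403, v=-19.49400/2.33238=-8.35798
k=1: u−w=22.95600, u+w=-28.37600; √(b/2)=1.16619, √(2b)=2.33238; F=1.16619×22.956=26.77107, v=-28.37600/2.33238=-12.16611
k=2: u−w=40.90200, u+w=4.22000; √(b/2)=1.16619, √(2b)=2.33238; F=1.16619×40.902=47.69952, v=4.22000/2.33238=1.80931
k=3: u−w=33.42500, u+w=23.03100; √(b/2)=1.16619, √(2b)=2.33238; F=1.16619×33.425=38.97991, v=23.03100/2.33238=9.87446
k=4: u−w=-0.92700, u+w=-42.35900; √(b/2)=1.16619, √(2b)=2.33238; F=1.16619×(-0.927)=-1.08106, v=-42.35900/2.33238=-18.16127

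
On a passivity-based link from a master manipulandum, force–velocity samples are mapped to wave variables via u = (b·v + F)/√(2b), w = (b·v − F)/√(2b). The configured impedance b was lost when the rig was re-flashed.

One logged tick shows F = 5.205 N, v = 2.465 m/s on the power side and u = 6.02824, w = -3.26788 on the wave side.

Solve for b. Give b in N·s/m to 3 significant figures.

u + w = 2.7604;  u + w = √(2b)·v, so √(2b) = 2.7604/2.465 = 1.1198.
b = (√(2b))²/2 = 1.2540/2 = 0.6270.
(Check via u − w = 2F/√(2b): u − w = 9.2961, 2F/√(2b) = 9.2961.)

b = 0.627 N·s/m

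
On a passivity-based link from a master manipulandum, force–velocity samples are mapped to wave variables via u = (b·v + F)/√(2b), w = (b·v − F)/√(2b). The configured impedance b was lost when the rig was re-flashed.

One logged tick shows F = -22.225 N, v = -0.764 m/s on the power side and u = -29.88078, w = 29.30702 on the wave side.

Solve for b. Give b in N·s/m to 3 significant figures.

u + w = -0.5738;  u + w = √(2b)·v, so √(2b) = -0.5738/(-0.764) = 0.7510.
b = (√(2b))²/2 = 0.5640/2 = 0.2820.
(Check via u − w = 2F/√(2b): u − w = -59.1878, 2F/√(2b) = -59.1882.)

b = 0.282 N·s/m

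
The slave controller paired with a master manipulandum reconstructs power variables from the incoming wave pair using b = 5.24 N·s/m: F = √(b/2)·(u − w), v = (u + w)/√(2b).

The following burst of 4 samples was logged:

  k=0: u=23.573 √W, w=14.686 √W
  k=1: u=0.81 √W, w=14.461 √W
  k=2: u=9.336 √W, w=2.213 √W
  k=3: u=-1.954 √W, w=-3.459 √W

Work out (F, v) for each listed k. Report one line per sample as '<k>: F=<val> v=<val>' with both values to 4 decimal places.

k=0: u−w=8.8870, u+w=38.2590; √(b/2)=1.6186, √(2b)=3.2373; F=1.6186×8.887=14.3849, v=38.2590/3.2373=11.8182
k=1: u−w=-13.6510, u+w=15.2710; √(b/2)=1.6186, √(2b)=3.2373; F=1.6186×(-13.651)=-22.0961, v=15.2710/3.2373=4.7172
k=2: u−w=7.1230, u+w=11.5490; √(b/2)=1.6186, √(2b)=3.2373; F=1.6186×7.123=11.5296, v=11.5490/3.2373=3.5675
k=3: u−w=1.5050, u+w=-5.4130; √(b/2)=1.6186, √(2b)=3.2373; F=1.6186×1.505=2.4361, v=-5.4130/3.2373=-1.6721

0: F=14.3849 v=11.8182
1: F=-22.0961 v=4.7172
2: F=11.5296 v=3.5675
3: F=2.4361 v=-1.6721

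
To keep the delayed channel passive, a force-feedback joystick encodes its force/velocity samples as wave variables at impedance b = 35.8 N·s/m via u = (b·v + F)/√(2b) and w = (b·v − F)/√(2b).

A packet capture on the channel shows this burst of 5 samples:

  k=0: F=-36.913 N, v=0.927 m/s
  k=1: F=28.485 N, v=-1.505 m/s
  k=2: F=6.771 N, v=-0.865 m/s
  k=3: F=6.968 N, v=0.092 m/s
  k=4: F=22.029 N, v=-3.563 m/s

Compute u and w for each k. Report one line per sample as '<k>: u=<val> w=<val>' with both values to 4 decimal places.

k=0: b·v=35.8×0.927=33.1866; √(2b)=8.4617; u=(33.1866+(-36.913))/8.4617=-0.4404, w=(33.1866−(-36.913))/8.4617=8.2844
k=1: b·v=35.8×(-1.505)=-53.8790; √(2b)=8.4617; u=(-53.8790+28.485)/8.4617=-3.0011, w=(-53.8790−28.485)/8.4617=-9.7338
k=2: b·v=35.8×(-0.865)=-30.9670; √(2b)=8.4617; u=(-30.9670+6.771)/8.4617=-2.8595, w=(-30.9670−6.771)/8.4617=-4.4599
k=3: b·v=35.8×0.092=3.2936; √(2b)=8.4617; u=(3.2936+6.968)/8.4617=1.2127, w=(3.2936−6.968)/8.4617=-0.4342
k=4: b·v=35.8×(-3.563)=-127.5554; √(2b)=8.4617; u=(-127.5554+22.029)/8.4617=-12.4711, w=(-127.5554−22.029)/8.4617=-17.6779

0: u=-0.4404 w=8.2844
1: u=-3.0011 w=-9.7338
2: u=-2.8595 w=-4.4599
3: u=1.2127 w=-0.4342
4: u=-12.4711 w=-17.6779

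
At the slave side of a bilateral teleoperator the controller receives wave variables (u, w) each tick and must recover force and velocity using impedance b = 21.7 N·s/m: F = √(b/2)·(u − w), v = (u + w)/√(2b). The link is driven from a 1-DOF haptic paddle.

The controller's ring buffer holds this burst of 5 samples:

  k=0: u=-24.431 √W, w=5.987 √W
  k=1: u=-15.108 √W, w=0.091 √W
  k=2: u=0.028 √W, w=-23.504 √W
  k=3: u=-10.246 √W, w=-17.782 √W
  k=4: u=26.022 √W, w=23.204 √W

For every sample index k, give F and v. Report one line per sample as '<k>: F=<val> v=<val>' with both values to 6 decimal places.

0: F=-100.194879 v=-2.799692
1: F=-50.064500 v=-2.279493
2: F=77.512851 v=-3.563520
3: F=24.823085 v=-4.254487
4: F=9.282306 v=7.472221

k=0: u−w=-30.418000, u+w=-18.444000; √(b/2)=3.293934, √(2b)=6.587868; F=3.293934×(-30.418)=-100.194879, v=-18.444000/6.587868=-2.799692
k=1: u−w=-15.199000, u+w=-15.017000; √(b/2)=3.293934, √(2b)=6.587868; F=3.293934×(-15.199)=-50.064500, v=-15.017000/6.587868=-2.279493
k=2: u−w=23.532000, u+w=-23.476000; √(b/2)=3.293934, √(2b)=6.587868; F=3.293934×23.532=77.512851, v=-23.476000/6.587868=-3.563520
k=3: u−w=7.536000, u+w=-28.028000; √(b/2)=3.293934, √(2b)=6.587868; F=3.293934×7.536=24.823085, v=-28.028000/6.587868=-4.254487
k=4: u−w=2.818000, u+w=49.226000; √(b/2)=3.293934, √(2b)=6.587868; F=3.293934×2.818=9.282306, v=49.226000/6.587868=7.472221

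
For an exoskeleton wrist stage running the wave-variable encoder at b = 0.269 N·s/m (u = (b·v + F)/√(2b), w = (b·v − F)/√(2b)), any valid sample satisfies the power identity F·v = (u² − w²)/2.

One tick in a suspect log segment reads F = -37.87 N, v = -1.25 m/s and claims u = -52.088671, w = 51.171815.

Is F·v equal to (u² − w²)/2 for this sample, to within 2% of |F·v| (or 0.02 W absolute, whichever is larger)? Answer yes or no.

F·v = (-37.87)×(-1.25) = 47.337500 W.
(u² − w²)/2 = (2713.229647 − 2618.554650)/2 = 47.337498 W.
|Δ| = 0.000002;  2% of max(1, |F·v|) = 0.946750.

yes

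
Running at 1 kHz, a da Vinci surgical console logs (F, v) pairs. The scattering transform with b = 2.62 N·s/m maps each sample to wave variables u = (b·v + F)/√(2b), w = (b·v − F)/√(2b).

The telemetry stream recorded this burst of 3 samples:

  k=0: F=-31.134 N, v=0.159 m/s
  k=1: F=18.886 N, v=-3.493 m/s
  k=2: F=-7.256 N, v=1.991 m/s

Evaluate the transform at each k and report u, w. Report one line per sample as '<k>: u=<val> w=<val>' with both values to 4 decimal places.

0: u=-13.4190 w=13.7829
1: u=4.2525 w=-12.2483
2: u=-0.8910 w=5.4486

k=0: b·v=2.62×0.159=0.4166; √(2b)=2.2891; u=(0.4166+(-31.134))/2.2891=-13.4190, w=(0.4166−(-31.134))/2.2891=13.7829
k=1: b·v=2.62×(-3.493)=-9.1517; √(2b)=2.2891; u=(-9.1517+18.886)/2.2891=4.2525, w=(-9.1517−18.886)/2.2891=-12.2483
k=2: b·v=2.62×1.991=5.2164; √(2b)=2.2891; u=(5.2164+(-7.256))/2.2891=-0.8910, w=(5.2164−(-7.256))/2.2891=5.4486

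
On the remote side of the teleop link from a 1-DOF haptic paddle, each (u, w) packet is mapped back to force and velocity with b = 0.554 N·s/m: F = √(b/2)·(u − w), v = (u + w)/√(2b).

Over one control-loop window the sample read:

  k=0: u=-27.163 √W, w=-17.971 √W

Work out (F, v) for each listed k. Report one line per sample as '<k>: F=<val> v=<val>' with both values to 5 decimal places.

0: F=-4.83782 v=-42.87794

k=0: u−w=-9.19200, u+w=-45.13400; √(b/2)=0.52631, √(2b)=1.05262; F=0.52631×(-9.192)=-4.83782, v=-45.13400/1.05262=-42.87794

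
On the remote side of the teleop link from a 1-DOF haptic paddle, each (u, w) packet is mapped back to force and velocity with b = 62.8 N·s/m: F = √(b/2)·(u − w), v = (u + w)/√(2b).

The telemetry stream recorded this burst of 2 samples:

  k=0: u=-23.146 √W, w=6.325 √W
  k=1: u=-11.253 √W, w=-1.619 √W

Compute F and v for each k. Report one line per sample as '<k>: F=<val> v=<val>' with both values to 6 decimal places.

k=0: u−w=-29.471000, u+w=-16.821000; √(b/2)=5.603570, √(2b)=11.207141; F=5.603570×(-29.471)=-165.142820, v=-16.821000/11.207141=-1.500918
k=1: u−w=-9.634000, u+w=-12.872000; √(b/2)=5.603570, √(2b)=11.207141; F=5.603570×(-9.634)=-53.984796, v=-12.872000/11.207141=-1.148553

0: F=-165.142820 v=-1.500918
1: F=-53.984796 v=-1.148553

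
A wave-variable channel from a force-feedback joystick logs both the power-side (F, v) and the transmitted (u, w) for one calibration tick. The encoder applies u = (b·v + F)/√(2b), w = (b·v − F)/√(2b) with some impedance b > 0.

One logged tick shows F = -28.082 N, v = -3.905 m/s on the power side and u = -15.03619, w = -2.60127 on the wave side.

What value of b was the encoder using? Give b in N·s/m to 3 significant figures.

b = 10.2 N·s/m

u + w = -17.6375;  u + w = √(2b)·v, so √(2b) = -17.6375/(-3.905) = 4.5166.
b = (√(2b))²/2 = 20.4000/2 = 10.2000.
(Check via u − w = 2F/√(2b): u − w = -12.4349, 2F/√(2b) = -12.4349.)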